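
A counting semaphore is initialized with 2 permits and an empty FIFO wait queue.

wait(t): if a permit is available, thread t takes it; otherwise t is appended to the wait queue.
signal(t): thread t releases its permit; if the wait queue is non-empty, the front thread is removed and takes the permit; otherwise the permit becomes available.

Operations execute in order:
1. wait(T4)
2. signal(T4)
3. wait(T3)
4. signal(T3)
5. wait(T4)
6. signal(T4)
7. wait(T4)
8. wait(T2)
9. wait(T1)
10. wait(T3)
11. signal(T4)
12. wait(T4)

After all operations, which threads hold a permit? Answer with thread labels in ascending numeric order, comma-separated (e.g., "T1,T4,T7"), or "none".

Step 1: wait(T4) -> count=1 queue=[] holders={T4}
Step 2: signal(T4) -> count=2 queue=[] holders={none}
Step 3: wait(T3) -> count=1 queue=[] holders={T3}
Step 4: signal(T3) -> count=2 queue=[] holders={none}
Step 5: wait(T4) -> count=1 queue=[] holders={T4}
Step 6: signal(T4) -> count=2 queue=[] holders={none}
Step 7: wait(T4) -> count=1 queue=[] holders={T4}
Step 8: wait(T2) -> count=0 queue=[] holders={T2,T4}
Step 9: wait(T1) -> count=0 queue=[T1] holders={T2,T4}
Step 10: wait(T3) -> count=0 queue=[T1,T3] holders={T2,T4}
Step 11: signal(T4) -> count=0 queue=[T3] holders={T1,T2}
Step 12: wait(T4) -> count=0 queue=[T3,T4] holders={T1,T2}
Final holders: T1,T2

Answer: T1,T2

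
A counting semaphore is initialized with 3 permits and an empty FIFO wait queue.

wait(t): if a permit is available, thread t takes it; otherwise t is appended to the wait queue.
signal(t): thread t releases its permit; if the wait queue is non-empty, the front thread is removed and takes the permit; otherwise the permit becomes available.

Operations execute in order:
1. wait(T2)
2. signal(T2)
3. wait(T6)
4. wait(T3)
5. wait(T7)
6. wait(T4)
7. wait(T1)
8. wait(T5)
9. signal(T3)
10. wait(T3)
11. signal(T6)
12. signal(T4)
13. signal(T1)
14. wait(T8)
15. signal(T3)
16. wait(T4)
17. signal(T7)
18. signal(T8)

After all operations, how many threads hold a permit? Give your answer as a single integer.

Step 1: wait(T2) -> count=2 queue=[] holders={T2}
Step 2: signal(T2) -> count=3 queue=[] holders={none}
Step 3: wait(T6) -> count=2 queue=[] holders={T6}
Step 4: wait(T3) -> count=1 queue=[] holders={T3,T6}
Step 5: wait(T7) -> count=0 queue=[] holders={T3,T6,T7}
Step 6: wait(T4) -> count=0 queue=[T4] holders={T3,T6,T7}
Step 7: wait(T1) -> count=0 queue=[T4,T1] holders={T3,T6,T7}
Step 8: wait(T5) -> count=0 queue=[T4,T1,T5] holders={T3,T6,T7}
Step 9: signal(T3) -> count=0 queue=[T1,T5] holders={T4,T6,T7}
Step 10: wait(T3) -> count=0 queue=[T1,T5,T3] holders={T4,T6,T7}
Step 11: signal(T6) -> count=0 queue=[T5,T3] holders={T1,T4,T7}
Step 12: signal(T4) -> count=0 queue=[T3] holders={T1,T5,T7}
Step 13: signal(T1) -> count=0 queue=[] holders={T3,T5,T7}
Step 14: wait(T8) -> count=0 queue=[T8] holders={T3,T5,T7}
Step 15: signal(T3) -> count=0 queue=[] holders={T5,T7,T8}
Step 16: wait(T4) -> count=0 queue=[T4] holders={T5,T7,T8}
Step 17: signal(T7) -> count=0 queue=[] holders={T4,T5,T8}
Step 18: signal(T8) -> count=1 queue=[] holders={T4,T5}
Final holders: {T4,T5} -> 2 thread(s)

Answer: 2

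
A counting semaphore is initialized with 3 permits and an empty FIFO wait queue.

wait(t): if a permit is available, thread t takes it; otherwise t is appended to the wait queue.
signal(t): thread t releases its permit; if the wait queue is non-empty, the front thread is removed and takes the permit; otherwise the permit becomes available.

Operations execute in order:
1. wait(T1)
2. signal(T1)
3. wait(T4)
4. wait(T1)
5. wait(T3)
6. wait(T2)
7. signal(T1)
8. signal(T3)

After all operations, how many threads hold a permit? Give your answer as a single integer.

Step 1: wait(T1) -> count=2 queue=[] holders={T1}
Step 2: signal(T1) -> count=3 queue=[] holders={none}
Step 3: wait(T4) -> count=2 queue=[] holders={T4}
Step 4: wait(T1) -> count=1 queue=[] holders={T1,T4}
Step 5: wait(T3) -> count=0 queue=[] holders={T1,T3,T4}
Step 6: wait(T2) -> count=0 queue=[T2] holders={T1,T3,T4}
Step 7: signal(T1) -> count=0 queue=[] holders={T2,T3,T4}
Step 8: signal(T3) -> count=1 queue=[] holders={T2,T4}
Final holders: {T2,T4} -> 2 thread(s)

Answer: 2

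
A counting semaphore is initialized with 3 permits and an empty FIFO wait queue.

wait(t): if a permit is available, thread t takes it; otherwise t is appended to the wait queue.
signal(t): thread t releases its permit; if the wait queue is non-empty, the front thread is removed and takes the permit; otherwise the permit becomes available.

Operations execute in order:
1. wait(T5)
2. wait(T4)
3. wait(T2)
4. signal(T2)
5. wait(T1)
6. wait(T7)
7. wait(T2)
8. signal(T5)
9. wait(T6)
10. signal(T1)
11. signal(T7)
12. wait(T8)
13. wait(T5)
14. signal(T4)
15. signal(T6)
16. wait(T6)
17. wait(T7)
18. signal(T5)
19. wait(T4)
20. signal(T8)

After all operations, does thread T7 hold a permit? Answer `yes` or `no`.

Answer: yes

Derivation:
Step 1: wait(T5) -> count=2 queue=[] holders={T5}
Step 2: wait(T4) -> count=1 queue=[] holders={T4,T5}
Step 3: wait(T2) -> count=0 queue=[] holders={T2,T4,T5}
Step 4: signal(T2) -> count=1 queue=[] holders={T4,T5}
Step 5: wait(T1) -> count=0 queue=[] holders={T1,T4,T5}
Step 6: wait(T7) -> count=0 queue=[T7] holders={T1,T4,T5}
Step 7: wait(T2) -> count=0 queue=[T7,T2] holders={T1,T4,T5}
Step 8: signal(T5) -> count=0 queue=[T2] holders={T1,T4,T7}
Step 9: wait(T6) -> count=0 queue=[T2,T6] holders={T1,T4,T7}
Step 10: signal(T1) -> count=0 queue=[T6] holders={T2,T4,T7}
Step 11: signal(T7) -> count=0 queue=[] holders={T2,T4,T6}
Step 12: wait(T8) -> count=0 queue=[T8] holders={T2,T4,T6}
Step 13: wait(T5) -> count=0 queue=[T8,T5] holders={T2,T4,T6}
Step 14: signal(T4) -> count=0 queue=[T5] holders={T2,T6,T8}
Step 15: signal(T6) -> count=0 queue=[] holders={T2,T5,T8}
Step 16: wait(T6) -> count=0 queue=[T6] holders={T2,T5,T8}
Step 17: wait(T7) -> count=0 queue=[T6,T7] holders={T2,T5,T8}
Step 18: signal(T5) -> count=0 queue=[T7] holders={T2,T6,T8}
Step 19: wait(T4) -> count=0 queue=[T7,T4] holders={T2,T6,T8}
Step 20: signal(T8) -> count=0 queue=[T4] holders={T2,T6,T7}
Final holders: {T2,T6,T7} -> T7 in holders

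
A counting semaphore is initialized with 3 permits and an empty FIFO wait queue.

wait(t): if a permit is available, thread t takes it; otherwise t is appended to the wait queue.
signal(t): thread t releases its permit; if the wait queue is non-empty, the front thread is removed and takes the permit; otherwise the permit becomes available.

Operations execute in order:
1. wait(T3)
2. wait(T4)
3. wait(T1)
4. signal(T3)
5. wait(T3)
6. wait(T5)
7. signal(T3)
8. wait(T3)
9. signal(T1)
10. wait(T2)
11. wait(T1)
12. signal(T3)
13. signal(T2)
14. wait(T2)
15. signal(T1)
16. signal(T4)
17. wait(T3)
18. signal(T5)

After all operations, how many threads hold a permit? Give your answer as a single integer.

Step 1: wait(T3) -> count=2 queue=[] holders={T3}
Step 2: wait(T4) -> count=1 queue=[] holders={T3,T4}
Step 3: wait(T1) -> count=0 queue=[] holders={T1,T3,T4}
Step 4: signal(T3) -> count=1 queue=[] holders={T1,T4}
Step 5: wait(T3) -> count=0 queue=[] holders={T1,T3,T4}
Step 6: wait(T5) -> count=0 queue=[T5] holders={T1,T3,T4}
Step 7: signal(T3) -> count=0 queue=[] holders={T1,T4,T5}
Step 8: wait(T3) -> count=0 queue=[T3] holders={T1,T4,T5}
Step 9: signal(T1) -> count=0 queue=[] holders={T3,T4,T5}
Step 10: wait(T2) -> count=0 queue=[T2] holders={T3,T4,T5}
Step 11: wait(T1) -> count=0 queue=[T2,T1] holders={T3,T4,T5}
Step 12: signal(T3) -> count=0 queue=[T1] holders={T2,T4,T5}
Step 13: signal(T2) -> count=0 queue=[] holders={T1,T4,T5}
Step 14: wait(T2) -> count=0 queue=[T2] holders={T1,T4,T5}
Step 15: signal(T1) -> count=0 queue=[] holders={T2,T4,T5}
Step 16: signal(T4) -> count=1 queue=[] holders={T2,T5}
Step 17: wait(T3) -> count=0 queue=[] holders={T2,T3,T5}
Step 18: signal(T5) -> count=1 queue=[] holders={T2,T3}
Final holders: {T2,T3} -> 2 thread(s)

Answer: 2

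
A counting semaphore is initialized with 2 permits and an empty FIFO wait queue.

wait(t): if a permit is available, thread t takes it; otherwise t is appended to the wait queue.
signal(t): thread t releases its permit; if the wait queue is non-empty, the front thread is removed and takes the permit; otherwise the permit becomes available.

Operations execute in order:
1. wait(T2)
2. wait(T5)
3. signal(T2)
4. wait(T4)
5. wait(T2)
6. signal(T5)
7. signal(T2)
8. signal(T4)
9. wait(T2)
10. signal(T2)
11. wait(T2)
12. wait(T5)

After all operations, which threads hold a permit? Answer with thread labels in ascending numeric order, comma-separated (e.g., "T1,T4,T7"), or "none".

Step 1: wait(T2) -> count=1 queue=[] holders={T2}
Step 2: wait(T5) -> count=0 queue=[] holders={T2,T5}
Step 3: signal(T2) -> count=1 queue=[] holders={T5}
Step 4: wait(T4) -> count=0 queue=[] holders={T4,T5}
Step 5: wait(T2) -> count=0 queue=[T2] holders={T4,T5}
Step 6: signal(T5) -> count=0 queue=[] holders={T2,T4}
Step 7: signal(T2) -> count=1 queue=[] holders={T4}
Step 8: signal(T4) -> count=2 queue=[] holders={none}
Step 9: wait(T2) -> count=1 queue=[] holders={T2}
Step 10: signal(T2) -> count=2 queue=[] holders={none}
Step 11: wait(T2) -> count=1 queue=[] holders={T2}
Step 12: wait(T5) -> count=0 queue=[] holders={T2,T5}
Final holders: T2,T5

Answer: T2,T5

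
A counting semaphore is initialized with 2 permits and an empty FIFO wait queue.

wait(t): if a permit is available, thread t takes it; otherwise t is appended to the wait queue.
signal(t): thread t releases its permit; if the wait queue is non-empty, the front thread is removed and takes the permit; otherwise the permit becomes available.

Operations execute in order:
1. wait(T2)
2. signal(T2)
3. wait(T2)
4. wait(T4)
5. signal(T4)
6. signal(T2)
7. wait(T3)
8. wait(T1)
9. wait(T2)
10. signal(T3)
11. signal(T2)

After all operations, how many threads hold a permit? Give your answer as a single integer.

Answer: 1

Derivation:
Step 1: wait(T2) -> count=1 queue=[] holders={T2}
Step 2: signal(T2) -> count=2 queue=[] holders={none}
Step 3: wait(T2) -> count=1 queue=[] holders={T2}
Step 4: wait(T4) -> count=0 queue=[] holders={T2,T4}
Step 5: signal(T4) -> count=1 queue=[] holders={T2}
Step 6: signal(T2) -> count=2 queue=[] holders={none}
Step 7: wait(T3) -> count=1 queue=[] holders={T3}
Step 8: wait(T1) -> count=0 queue=[] holders={T1,T3}
Step 9: wait(T2) -> count=0 queue=[T2] holders={T1,T3}
Step 10: signal(T3) -> count=0 queue=[] holders={T1,T2}
Step 11: signal(T2) -> count=1 queue=[] holders={T1}
Final holders: {T1} -> 1 thread(s)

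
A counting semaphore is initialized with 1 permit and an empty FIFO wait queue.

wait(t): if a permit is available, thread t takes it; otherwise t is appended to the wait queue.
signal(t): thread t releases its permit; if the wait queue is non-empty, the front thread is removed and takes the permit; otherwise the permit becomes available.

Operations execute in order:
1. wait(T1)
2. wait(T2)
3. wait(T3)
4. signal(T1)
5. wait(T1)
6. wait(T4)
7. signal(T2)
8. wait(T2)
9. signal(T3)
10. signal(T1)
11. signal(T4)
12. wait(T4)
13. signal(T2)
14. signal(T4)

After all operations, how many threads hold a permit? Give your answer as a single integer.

Step 1: wait(T1) -> count=0 queue=[] holders={T1}
Step 2: wait(T2) -> count=0 queue=[T2] holders={T1}
Step 3: wait(T3) -> count=0 queue=[T2,T3] holders={T1}
Step 4: signal(T1) -> count=0 queue=[T3] holders={T2}
Step 5: wait(T1) -> count=0 queue=[T3,T1] holders={T2}
Step 6: wait(T4) -> count=0 queue=[T3,T1,T4] holders={T2}
Step 7: signal(T2) -> count=0 queue=[T1,T4] holders={T3}
Step 8: wait(T2) -> count=0 queue=[T1,T4,T2] holders={T3}
Step 9: signal(T3) -> count=0 queue=[T4,T2] holders={T1}
Step 10: signal(T1) -> count=0 queue=[T2] holders={T4}
Step 11: signal(T4) -> count=0 queue=[] holders={T2}
Step 12: wait(T4) -> count=0 queue=[T4] holders={T2}
Step 13: signal(T2) -> count=0 queue=[] holders={T4}
Step 14: signal(T4) -> count=1 queue=[] holders={none}
Final holders: {none} -> 0 thread(s)

Answer: 0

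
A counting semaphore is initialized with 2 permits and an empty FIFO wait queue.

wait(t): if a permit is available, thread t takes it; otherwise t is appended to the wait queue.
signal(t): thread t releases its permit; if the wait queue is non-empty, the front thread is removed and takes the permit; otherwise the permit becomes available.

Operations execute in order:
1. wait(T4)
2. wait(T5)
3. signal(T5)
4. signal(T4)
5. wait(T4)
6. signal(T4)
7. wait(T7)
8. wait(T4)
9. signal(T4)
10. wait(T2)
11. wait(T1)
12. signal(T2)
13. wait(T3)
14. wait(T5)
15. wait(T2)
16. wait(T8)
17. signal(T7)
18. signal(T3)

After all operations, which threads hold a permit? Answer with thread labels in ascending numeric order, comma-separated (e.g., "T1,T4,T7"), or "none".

Answer: T1,T5

Derivation:
Step 1: wait(T4) -> count=1 queue=[] holders={T4}
Step 2: wait(T5) -> count=0 queue=[] holders={T4,T5}
Step 3: signal(T5) -> count=1 queue=[] holders={T4}
Step 4: signal(T4) -> count=2 queue=[] holders={none}
Step 5: wait(T4) -> count=1 queue=[] holders={T4}
Step 6: signal(T4) -> count=2 queue=[] holders={none}
Step 7: wait(T7) -> count=1 queue=[] holders={T7}
Step 8: wait(T4) -> count=0 queue=[] holders={T4,T7}
Step 9: signal(T4) -> count=1 queue=[] holders={T7}
Step 10: wait(T2) -> count=0 queue=[] holders={T2,T7}
Step 11: wait(T1) -> count=0 queue=[T1] holders={T2,T7}
Step 12: signal(T2) -> count=0 queue=[] holders={T1,T7}
Step 13: wait(T3) -> count=0 queue=[T3] holders={T1,T7}
Step 14: wait(T5) -> count=0 queue=[T3,T5] holders={T1,T7}
Step 15: wait(T2) -> count=0 queue=[T3,T5,T2] holders={T1,T7}
Step 16: wait(T8) -> count=0 queue=[T3,T5,T2,T8] holders={T1,T7}
Step 17: signal(T7) -> count=0 queue=[T5,T2,T8] holders={T1,T3}
Step 18: signal(T3) -> count=0 queue=[T2,T8] holders={T1,T5}
Final holders: T1,T5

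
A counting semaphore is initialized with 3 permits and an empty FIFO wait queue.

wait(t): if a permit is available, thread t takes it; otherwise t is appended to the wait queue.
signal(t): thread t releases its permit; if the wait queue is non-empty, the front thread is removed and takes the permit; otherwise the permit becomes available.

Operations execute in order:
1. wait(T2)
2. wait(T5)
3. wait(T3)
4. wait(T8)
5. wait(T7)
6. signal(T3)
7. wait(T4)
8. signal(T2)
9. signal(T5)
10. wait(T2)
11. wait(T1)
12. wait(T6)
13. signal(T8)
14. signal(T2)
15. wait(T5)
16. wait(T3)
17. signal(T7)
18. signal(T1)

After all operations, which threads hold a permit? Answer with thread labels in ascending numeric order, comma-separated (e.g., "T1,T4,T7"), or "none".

Step 1: wait(T2) -> count=2 queue=[] holders={T2}
Step 2: wait(T5) -> count=1 queue=[] holders={T2,T5}
Step 3: wait(T3) -> count=0 queue=[] holders={T2,T3,T5}
Step 4: wait(T8) -> count=0 queue=[T8] holders={T2,T3,T5}
Step 5: wait(T7) -> count=0 queue=[T8,T7] holders={T2,T3,T5}
Step 6: signal(T3) -> count=0 queue=[T7] holders={T2,T5,T8}
Step 7: wait(T4) -> count=0 queue=[T7,T4] holders={T2,T5,T8}
Step 8: signal(T2) -> count=0 queue=[T4] holders={T5,T7,T8}
Step 9: signal(T5) -> count=0 queue=[] holders={T4,T7,T8}
Step 10: wait(T2) -> count=0 queue=[T2] holders={T4,T7,T8}
Step 11: wait(T1) -> count=0 queue=[T2,T1] holders={T4,T7,T8}
Step 12: wait(T6) -> count=0 queue=[T2,T1,T6] holders={T4,T7,T8}
Step 13: signal(T8) -> count=0 queue=[T1,T6] holders={T2,T4,T7}
Step 14: signal(T2) -> count=0 queue=[T6] holders={T1,T4,T7}
Step 15: wait(T5) -> count=0 queue=[T6,T5] holders={T1,T4,T7}
Step 16: wait(T3) -> count=0 queue=[T6,T5,T3] holders={T1,T4,T7}
Step 17: signal(T7) -> count=0 queue=[T5,T3] holders={T1,T4,T6}
Step 18: signal(T1) -> count=0 queue=[T3] holders={T4,T5,T6}
Final holders: T4,T5,T6

Answer: T4,T5,T6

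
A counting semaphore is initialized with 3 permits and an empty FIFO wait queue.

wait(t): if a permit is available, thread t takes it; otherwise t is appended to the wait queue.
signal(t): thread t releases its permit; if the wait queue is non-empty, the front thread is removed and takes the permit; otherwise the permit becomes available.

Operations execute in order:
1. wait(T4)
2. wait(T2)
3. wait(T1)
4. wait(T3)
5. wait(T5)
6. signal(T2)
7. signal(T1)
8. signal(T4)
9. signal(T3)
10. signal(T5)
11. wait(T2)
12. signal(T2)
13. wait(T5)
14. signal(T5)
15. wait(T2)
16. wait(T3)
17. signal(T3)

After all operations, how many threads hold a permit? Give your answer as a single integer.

Answer: 1

Derivation:
Step 1: wait(T4) -> count=2 queue=[] holders={T4}
Step 2: wait(T2) -> count=1 queue=[] holders={T2,T4}
Step 3: wait(T1) -> count=0 queue=[] holders={T1,T2,T4}
Step 4: wait(T3) -> count=0 queue=[T3] holders={T1,T2,T4}
Step 5: wait(T5) -> count=0 queue=[T3,T5] holders={T1,T2,T4}
Step 6: signal(T2) -> count=0 queue=[T5] holders={T1,T3,T4}
Step 7: signal(T1) -> count=0 queue=[] holders={T3,T4,T5}
Step 8: signal(T4) -> count=1 queue=[] holders={T3,T5}
Step 9: signal(T3) -> count=2 queue=[] holders={T5}
Step 10: signal(T5) -> count=3 queue=[] holders={none}
Step 11: wait(T2) -> count=2 queue=[] holders={T2}
Step 12: signal(T2) -> count=3 queue=[] holders={none}
Step 13: wait(T5) -> count=2 queue=[] holders={T5}
Step 14: signal(T5) -> count=3 queue=[] holders={none}
Step 15: wait(T2) -> count=2 queue=[] holders={T2}
Step 16: wait(T3) -> count=1 queue=[] holders={T2,T3}
Step 17: signal(T3) -> count=2 queue=[] holders={T2}
Final holders: {T2} -> 1 thread(s)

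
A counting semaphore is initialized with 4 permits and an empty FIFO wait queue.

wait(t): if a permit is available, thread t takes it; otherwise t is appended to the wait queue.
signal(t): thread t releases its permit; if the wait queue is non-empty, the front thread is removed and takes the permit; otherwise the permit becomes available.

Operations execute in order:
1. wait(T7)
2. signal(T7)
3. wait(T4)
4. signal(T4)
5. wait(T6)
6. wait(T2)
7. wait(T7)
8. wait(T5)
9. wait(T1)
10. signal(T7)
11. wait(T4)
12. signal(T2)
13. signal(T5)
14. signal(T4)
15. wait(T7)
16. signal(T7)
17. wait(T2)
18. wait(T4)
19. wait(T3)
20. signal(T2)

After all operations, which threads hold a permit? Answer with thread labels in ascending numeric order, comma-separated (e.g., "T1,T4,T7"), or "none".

Step 1: wait(T7) -> count=3 queue=[] holders={T7}
Step 2: signal(T7) -> count=4 queue=[] holders={none}
Step 3: wait(T4) -> count=3 queue=[] holders={T4}
Step 4: signal(T4) -> count=4 queue=[] holders={none}
Step 5: wait(T6) -> count=3 queue=[] holders={T6}
Step 6: wait(T2) -> count=2 queue=[] holders={T2,T6}
Step 7: wait(T7) -> count=1 queue=[] holders={T2,T6,T7}
Step 8: wait(T5) -> count=0 queue=[] holders={T2,T5,T6,T7}
Step 9: wait(T1) -> count=0 queue=[T1] holders={T2,T5,T6,T7}
Step 10: signal(T7) -> count=0 queue=[] holders={T1,T2,T5,T6}
Step 11: wait(T4) -> count=0 queue=[T4] holders={T1,T2,T5,T6}
Step 12: signal(T2) -> count=0 queue=[] holders={T1,T4,T5,T6}
Step 13: signal(T5) -> count=1 queue=[] holders={T1,T4,T6}
Step 14: signal(T4) -> count=2 queue=[] holders={T1,T6}
Step 15: wait(T7) -> count=1 queue=[] holders={T1,T6,T7}
Step 16: signal(T7) -> count=2 queue=[] holders={T1,T6}
Step 17: wait(T2) -> count=1 queue=[] holders={T1,T2,T6}
Step 18: wait(T4) -> count=0 queue=[] holders={T1,T2,T4,T6}
Step 19: wait(T3) -> count=0 queue=[T3] holders={T1,T2,T4,T6}
Step 20: signal(T2) -> count=0 queue=[] holders={T1,T3,T4,T6}
Final holders: T1,T3,T4,T6

Answer: T1,T3,T4,T6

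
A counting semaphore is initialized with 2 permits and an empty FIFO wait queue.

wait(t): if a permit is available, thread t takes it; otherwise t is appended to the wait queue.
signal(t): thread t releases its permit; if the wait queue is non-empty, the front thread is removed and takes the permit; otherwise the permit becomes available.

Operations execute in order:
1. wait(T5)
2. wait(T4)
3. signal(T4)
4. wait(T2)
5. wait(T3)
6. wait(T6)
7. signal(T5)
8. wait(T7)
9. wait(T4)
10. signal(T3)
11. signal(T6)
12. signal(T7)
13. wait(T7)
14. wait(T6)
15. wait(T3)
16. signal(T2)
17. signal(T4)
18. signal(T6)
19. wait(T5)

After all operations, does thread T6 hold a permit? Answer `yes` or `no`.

Step 1: wait(T5) -> count=1 queue=[] holders={T5}
Step 2: wait(T4) -> count=0 queue=[] holders={T4,T5}
Step 3: signal(T4) -> count=1 queue=[] holders={T5}
Step 4: wait(T2) -> count=0 queue=[] holders={T2,T5}
Step 5: wait(T3) -> count=0 queue=[T3] holders={T2,T5}
Step 6: wait(T6) -> count=0 queue=[T3,T6] holders={T2,T5}
Step 7: signal(T5) -> count=0 queue=[T6] holders={T2,T3}
Step 8: wait(T7) -> count=0 queue=[T6,T7] holders={T2,T3}
Step 9: wait(T4) -> count=0 queue=[T6,T7,T4] holders={T2,T3}
Step 10: signal(T3) -> count=0 queue=[T7,T4] holders={T2,T6}
Step 11: signal(T6) -> count=0 queue=[T4] holders={T2,T7}
Step 12: signal(T7) -> count=0 queue=[] holders={T2,T4}
Step 13: wait(T7) -> count=0 queue=[T7] holders={T2,T4}
Step 14: wait(T6) -> count=0 queue=[T7,T6] holders={T2,T4}
Step 15: wait(T3) -> count=0 queue=[T7,T6,T3] holders={T2,T4}
Step 16: signal(T2) -> count=0 queue=[T6,T3] holders={T4,T7}
Step 17: signal(T4) -> count=0 queue=[T3] holders={T6,T7}
Step 18: signal(T6) -> count=0 queue=[] holders={T3,T7}
Step 19: wait(T5) -> count=0 queue=[T5] holders={T3,T7}
Final holders: {T3,T7} -> T6 not in holders

Answer: no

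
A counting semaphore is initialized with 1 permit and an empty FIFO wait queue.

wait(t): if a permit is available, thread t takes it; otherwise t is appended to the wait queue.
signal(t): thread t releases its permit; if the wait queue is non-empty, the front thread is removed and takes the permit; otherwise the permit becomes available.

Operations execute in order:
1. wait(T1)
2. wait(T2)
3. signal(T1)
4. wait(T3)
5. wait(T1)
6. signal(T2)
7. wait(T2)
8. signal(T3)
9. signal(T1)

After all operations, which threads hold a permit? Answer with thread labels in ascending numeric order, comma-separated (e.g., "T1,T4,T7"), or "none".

Answer: T2

Derivation:
Step 1: wait(T1) -> count=0 queue=[] holders={T1}
Step 2: wait(T2) -> count=0 queue=[T2] holders={T1}
Step 3: signal(T1) -> count=0 queue=[] holders={T2}
Step 4: wait(T3) -> count=0 queue=[T3] holders={T2}
Step 5: wait(T1) -> count=0 queue=[T3,T1] holders={T2}
Step 6: signal(T2) -> count=0 queue=[T1] holders={T3}
Step 7: wait(T2) -> count=0 queue=[T1,T2] holders={T3}
Step 8: signal(T3) -> count=0 queue=[T2] holders={T1}
Step 9: signal(T1) -> count=0 queue=[] holders={T2}
Final holders: T2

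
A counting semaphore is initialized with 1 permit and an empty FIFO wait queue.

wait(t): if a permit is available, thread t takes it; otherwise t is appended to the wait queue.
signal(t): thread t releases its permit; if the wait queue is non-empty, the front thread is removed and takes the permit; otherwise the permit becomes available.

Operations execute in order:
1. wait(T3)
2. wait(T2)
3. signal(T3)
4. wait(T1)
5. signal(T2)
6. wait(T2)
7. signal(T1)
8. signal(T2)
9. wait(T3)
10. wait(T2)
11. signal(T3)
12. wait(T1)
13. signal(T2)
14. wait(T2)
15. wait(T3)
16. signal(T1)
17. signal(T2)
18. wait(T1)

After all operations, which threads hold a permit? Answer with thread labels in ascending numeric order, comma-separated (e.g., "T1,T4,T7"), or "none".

Answer: T3

Derivation:
Step 1: wait(T3) -> count=0 queue=[] holders={T3}
Step 2: wait(T2) -> count=0 queue=[T2] holders={T3}
Step 3: signal(T3) -> count=0 queue=[] holders={T2}
Step 4: wait(T1) -> count=0 queue=[T1] holders={T2}
Step 5: signal(T2) -> count=0 queue=[] holders={T1}
Step 6: wait(T2) -> count=0 queue=[T2] holders={T1}
Step 7: signal(T1) -> count=0 queue=[] holders={T2}
Step 8: signal(T2) -> count=1 queue=[] holders={none}
Step 9: wait(T3) -> count=0 queue=[] holders={T3}
Step 10: wait(T2) -> count=0 queue=[T2] holders={T3}
Step 11: signal(T3) -> count=0 queue=[] holders={T2}
Step 12: wait(T1) -> count=0 queue=[T1] holders={T2}
Step 13: signal(T2) -> count=0 queue=[] holders={T1}
Step 14: wait(T2) -> count=0 queue=[T2] holders={T1}
Step 15: wait(T3) -> count=0 queue=[T2,T3] holders={T1}
Step 16: signal(T1) -> count=0 queue=[T3] holders={T2}
Step 17: signal(T2) -> count=0 queue=[] holders={T3}
Step 18: wait(T1) -> count=0 queue=[T1] holders={T3}
Final holders: T3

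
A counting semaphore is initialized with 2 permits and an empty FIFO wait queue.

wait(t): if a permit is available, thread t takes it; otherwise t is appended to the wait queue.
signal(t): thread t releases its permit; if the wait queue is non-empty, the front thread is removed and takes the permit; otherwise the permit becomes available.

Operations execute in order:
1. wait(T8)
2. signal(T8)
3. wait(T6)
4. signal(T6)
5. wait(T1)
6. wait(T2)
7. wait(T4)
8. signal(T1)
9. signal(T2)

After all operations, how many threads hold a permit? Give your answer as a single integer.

Step 1: wait(T8) -> count=1 queue=[] holders={T8}
Step 2: signal(T8) -> count=2 queue=[] holders={none}
Step 3: wait(T6) -> count=1 queue=[] holders={T6}
Step 4: signal(T6) -> count=2 queue=[] holders={none}
Step 5: wait(T1) -> count=1 queue=[] holders={T1}
Step 6: wait(T2) -> count=0 queue=[] holders={T1,T2}
Step 7: wait(T4) -> count=0 queue=[T4] holders={T1,T2}
Step 8: signal(T1) -> count=0 queue=[] holders={T2,T4}
Step 9: signal(T2) -> count=1 queue=[] holders={T4}
Final holders: {T4} -> 1 thread(s)

Answer: 1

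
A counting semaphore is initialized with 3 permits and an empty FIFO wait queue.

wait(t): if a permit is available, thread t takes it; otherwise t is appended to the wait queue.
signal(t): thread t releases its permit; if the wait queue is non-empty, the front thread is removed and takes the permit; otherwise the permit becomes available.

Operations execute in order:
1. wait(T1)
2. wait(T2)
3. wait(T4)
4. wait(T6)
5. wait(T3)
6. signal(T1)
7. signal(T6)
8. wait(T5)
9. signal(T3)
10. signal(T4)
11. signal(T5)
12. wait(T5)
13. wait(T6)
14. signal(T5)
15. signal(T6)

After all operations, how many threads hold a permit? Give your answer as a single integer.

Answer: 1

Derivation:
Step 1: wait(T1) -> count=2 queue=[] holders={T1}
Step 2: wait(T2) -> count=1 queue=[] holders={T1,T2}
Step 3: wait(T4) -> count=0 queue=[] holders={T1,T2,T4}
Step 4: wait(T6) -> count=0 queue=[T6] holders={T1,T2,T4}
Step 5: wait(T3) -> count=0 queue=[T6,T3] holders={T1,T2,T4}
Step 6: signal(T1) -> count=0 queue=[T3] holders={T2,T4,T6}
Step 7: signal(T6) -> count=0 queue=[] holders={T2,T3,T4}
Step 8: wait(T5) -> count=0 queue=[T5] holders={T2,T3,T4}
Step 9: signal(T3) -> count=0 queue=[] holders={T2,T4,T5}
Step 10: signal(T4) -> count=1 queue=[] holders={T2,T5}
Step 11: signal(T5) -> count=2 queue=[] holders={T2}
Step 12: wait(T5) -> count=1 queue=[] holders={T2,T5}
Step 13: wait(T6) -> count=0 queue=[] holders={T2,T5,T6}
Step 14: signal(T5) -> count=1 queue=[] holders={T2,T6}
Step 15: signal(T6) -> count=2 queue=[] holders={T2}
Final holders: {T2} -> 1 thread(s)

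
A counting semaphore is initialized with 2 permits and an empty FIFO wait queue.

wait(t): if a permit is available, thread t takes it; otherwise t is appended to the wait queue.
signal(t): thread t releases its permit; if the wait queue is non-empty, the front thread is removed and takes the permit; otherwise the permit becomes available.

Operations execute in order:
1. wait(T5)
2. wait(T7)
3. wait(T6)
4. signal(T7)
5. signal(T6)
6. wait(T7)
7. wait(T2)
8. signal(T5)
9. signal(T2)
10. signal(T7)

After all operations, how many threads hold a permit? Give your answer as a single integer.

Answer: 0

Derivation:
Step 1: wait(T5) -> count=1 queue=[] holders={T5}
Step 2: wait(T7) -> count=0 queue=[] holders={T5,T7}
Step 3: wait(T6) -> count=0 queue=[T6] holders={T5,T7}
Step 4: signal(T7) -> count=0 queue=[] holders={T5,T6}
Step 5: signal(T6) -> count=1 queue=[] holders={T5}
Step 6: wait(T7) -> count=0 queue=[] holders={T5,T7}
Step 7: wait(T2) -> count=0 queue=[T2] holders={T5,T7}
Step 8: signal(T5) -> count=0 queue=[] holders={T2,T7}
Step 9: signal(T2) -> count=1 queue=[] holders={T7}
Step 10: signal(T7) -> count=2 queue=[] holders={none}
Final holders: {none} -> 0 thread(s)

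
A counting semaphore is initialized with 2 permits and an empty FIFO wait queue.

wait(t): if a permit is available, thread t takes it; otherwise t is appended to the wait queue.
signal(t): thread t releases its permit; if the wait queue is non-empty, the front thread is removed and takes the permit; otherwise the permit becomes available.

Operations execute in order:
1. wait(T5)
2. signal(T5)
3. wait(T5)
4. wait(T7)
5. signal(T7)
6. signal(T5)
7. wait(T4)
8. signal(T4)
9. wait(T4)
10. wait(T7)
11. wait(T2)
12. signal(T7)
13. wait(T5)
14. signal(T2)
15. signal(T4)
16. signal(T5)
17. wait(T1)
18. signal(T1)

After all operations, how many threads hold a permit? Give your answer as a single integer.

Step 1: wait(T5) -> count=1 queue=[] holders={T5}
Step 2: signal(T5) -> count=2 queue=[] holders={none}
Step 3: wait(T5) -> count=1 queue=[] holders={T5}
Step 4: wait(T7) -> count=0 queue=[] holders={T5,T7}
Step 5: signal(T7) -> count=1 queue=[] holders={T5}
Step 6: signal(T5) -> count=2 queue=[] holders={none}
Step 7: wait(T4) -> count=1 queue=[] holders={T4}
Step 8: signal(T4) -> count=2 queue=[] holders={none}
Step 9: wait(T4) -> count=1 queue=[] holders={T4}
Step 10: wait(T7) -> count=0 queue=[] holders={T4,T7}
Step 11: wait(T2) -> count=0 queue=[T2] holders={T4,T7}
Step 12: signal(T7) -> count=0 queue=[] holders={T2,T4}
Step 13: wait(T5) -> count=0 queue=[T5] holders={T2,T4}
Step 14: signal(T2) -> count=0 queue=[] holders={T4,T5}
Step 15: signal(T4) -> count=1 queue=[] holders={T5}
Step 16: signal(T5) -> count=2 queue=[] holders={none}
Step 17: wait(T1) -> count=1 queue=[] holders={T1}
Step 18: signal(T1) -> count=2 queue=[] holders={none}
Final holders: {none} -> 0 thread(s)

Answer: 0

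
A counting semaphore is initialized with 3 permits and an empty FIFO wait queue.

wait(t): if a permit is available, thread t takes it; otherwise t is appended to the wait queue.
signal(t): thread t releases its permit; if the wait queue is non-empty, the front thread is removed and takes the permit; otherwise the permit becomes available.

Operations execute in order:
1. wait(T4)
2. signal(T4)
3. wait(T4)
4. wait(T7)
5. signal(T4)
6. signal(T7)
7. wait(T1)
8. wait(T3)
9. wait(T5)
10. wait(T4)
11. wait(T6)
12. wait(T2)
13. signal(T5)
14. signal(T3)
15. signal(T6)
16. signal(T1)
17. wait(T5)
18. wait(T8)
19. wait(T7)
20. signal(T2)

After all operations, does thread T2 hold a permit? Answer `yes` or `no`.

Step 1: wait(T4) -> count=2 queue=[] holders={T4}
Step 2: signal(T4) -> count=3 queue=[] holders={none}
Step 3: wait(T4) -> count=2 queue=[] holders={T4}
Step 4: wait(T7) -> count=1 queue=[] holders={T4,T7}
Step 5: signal(T4) -> count=2 queue=[] holders={T7}
Step 6: signal(T7) -> count=3 queue=[] holders={none}
Step 7: wait(T1) -> count=2 queue=[] holders={T1}
Step 8: wait(T3) -> count=1 queue=[] holders={T1,T3}
Step 9: wait(T5) -> count=0 queue=[] holders={T1,T3,T5}
Step 10: wait(T4) -> count=0 queue=[T4] holders={T1,T3,T5}
Step 11: wait(T6) -> count=0 queue=[T4,T6] holders={T1,T3,T5}
Step 12: wait(T2) -> count=0 queue=[T4,T6,T2] holders={T1,T3,T5}
Step 13: signal(T5) -> count=0 queue=[T6,T2] holders={T1,T3,T4}
Step 14: signal(T3) -> count=0 queue=[T2] holders={T1,T4,T6}
Step 15: signal(T6) -> count=0 queue=[] holders={T1,T2,T4}
Step 16: signal(T1) -> count=1 queue=[] holders={T2,T4}
Step 17: wait(T5) -> count=0 queue=[] holders={T2,T4,T5}
Step 18: wait(T8) -> count=0 queue=[T8] holders={T2,T4,T5}
Step 19: wait(T7) -> count=0 queue=[T8,T7] holders={T2,T4,T5}
Step 20: signal(T2) -> count=0 queue=[T7] holders={T4,T5,T8}
Final holders: {T4,T5,T8} -> T2 not in holders

Answer: no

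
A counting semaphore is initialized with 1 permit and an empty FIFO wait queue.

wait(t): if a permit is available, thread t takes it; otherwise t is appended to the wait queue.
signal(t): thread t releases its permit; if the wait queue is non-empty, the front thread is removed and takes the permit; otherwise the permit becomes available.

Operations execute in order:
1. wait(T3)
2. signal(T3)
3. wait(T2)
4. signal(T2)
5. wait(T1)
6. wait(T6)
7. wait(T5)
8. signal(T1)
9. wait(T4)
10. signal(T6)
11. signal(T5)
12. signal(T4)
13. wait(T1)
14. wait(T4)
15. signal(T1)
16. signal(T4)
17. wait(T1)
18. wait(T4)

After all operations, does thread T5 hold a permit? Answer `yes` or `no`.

Answer: no

Derivation:
Step 1: wait(T3) -> count=0 queue=[] holders={T3}
Step 2: signal(T3) -> count=1 queue=[] holders={none}
Step 3: wait(T2) -> count=0 queue=[] holders={T2}
Step 4: signal(T2) -> count=1 queue=[] holders={none}
Step 5: wait(T1) -> count=0 queue=[] holders={T1}
Step 6: wait(T6) -> count=0 queue=[T6] holders={T1}
Step 7: wait(T5) -> count=0 queue=[T6,T5] holders={T1}
Step 8: signal(T1) -> count=0 queue=[T5] holders={T6}
Step 9: wait(T4) -> count=0 queue=[T5,T4] holders={T6}
Step 10: signal(T6) -> count=0 queue=[T4] holders={T5}
Step 11: signal(T5) -> count=0 queue=[] holders={T4}
Step 12: signal(T4) -> count=1 queue=[] holders={none}
Step 13: wait(T1) -> count=0 queue=[] holders={T1}
Step 14: wait(T4) -> count=0 queue=[T4] holders={T1}
Step 15: signal(T1) -> count=0 queue=[] holders={T4}
Step 16: signal(T4) -> count=1 queue=[] holders={none}
Step 17: wait(T1) -> count=0 queue=[] holders={T1}
Step 18: wait(T4) -> count=0 queue=[T4] holders={T1}
Final holders: {T1} -> T5 not in holders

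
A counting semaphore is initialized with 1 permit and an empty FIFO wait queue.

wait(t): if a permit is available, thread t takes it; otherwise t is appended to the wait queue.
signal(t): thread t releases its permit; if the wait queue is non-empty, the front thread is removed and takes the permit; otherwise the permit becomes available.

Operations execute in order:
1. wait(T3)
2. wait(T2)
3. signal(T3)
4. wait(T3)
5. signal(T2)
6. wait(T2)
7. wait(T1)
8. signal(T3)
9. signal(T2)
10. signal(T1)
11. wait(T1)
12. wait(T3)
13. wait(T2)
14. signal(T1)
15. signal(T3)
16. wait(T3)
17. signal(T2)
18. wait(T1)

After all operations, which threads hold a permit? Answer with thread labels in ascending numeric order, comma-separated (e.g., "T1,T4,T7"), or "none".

Answer: T3

Derivation:
Step 1: wait(T3) -> count=0 queue=[] holders={T3}
Step 2: wait(T2) -> count=0 queue=[T2] holders={T3}
Step 3: signal(T3) -> count=0 queue=[] holders={T2}
Step 4: wait(T3) -> count=0 queue=[T3] holders={T2}
Step 5: signal(T2) -> count=0 queue=[] holders={T3}
Step 6: wait(T2) -> count=0 queue=[T2] holders={T3}
Step 7: wait(T1) -> count=0 queue=[T2,T1] holders={T3}
Step 8: signal(T3) -> count=0 queue=[T1] holders={T2}
Step 9: signal(T2) -> count=0 queue=[] holders={T1}
Step 10: signal(T1) -> count=1 queue=[] holders={none}
Step 11: wait(T1) -> count=0 queue=[] holders={T1}
Step 12: wait(T3) -> count=0 queue=[T3] holders={T1}
Step 13: wait(T2) -> count=0 queue=[T3,T2] holders={T1}
Step 14: signal(T1) -> count=0 queue=[T2] holders={T3}
Step 15: signal(T3) -> count=0 queue=[] holders={T2}
Step 16: wait(T3) -> count=0 queue=[T3] holders={T2}
Step 17: signal(T2) -> count=0 queue=[] holders={T3}
Step 18: wait(T1) -> count=0 queue=[T1] holders={T3}
Final holders: T3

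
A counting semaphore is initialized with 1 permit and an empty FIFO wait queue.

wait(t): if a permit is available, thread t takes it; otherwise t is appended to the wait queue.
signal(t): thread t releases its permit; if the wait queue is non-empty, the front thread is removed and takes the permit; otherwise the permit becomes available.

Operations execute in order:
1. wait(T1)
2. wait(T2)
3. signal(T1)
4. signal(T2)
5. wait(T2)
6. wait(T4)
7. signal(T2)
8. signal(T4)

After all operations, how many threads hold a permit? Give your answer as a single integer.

Answer: 0

Derivation:
Step 1: wait(T1) -> count=0 queue=[] holders={T1}
Step 2: wait(T2) -> count=0 queue=[T2] holders={T1}
Step 3: signal(T1) -> count=0 queue=[] holders={T2}
Step 4: signal(T2) -> count=1 queue=[] holders={none}
Step 5: wait(T2) -> count=0 queue=[] holders={T2}
Step 6: wait(T4) -> count=0 queue=[T4] holders={T2}
Step 7: signal(T2) -> count=0 queue=[] holders={T4}
Step 8: signal(T4) -> count=1 queue=[] holders={none}
Final holders: {none} -> 0 thread(s)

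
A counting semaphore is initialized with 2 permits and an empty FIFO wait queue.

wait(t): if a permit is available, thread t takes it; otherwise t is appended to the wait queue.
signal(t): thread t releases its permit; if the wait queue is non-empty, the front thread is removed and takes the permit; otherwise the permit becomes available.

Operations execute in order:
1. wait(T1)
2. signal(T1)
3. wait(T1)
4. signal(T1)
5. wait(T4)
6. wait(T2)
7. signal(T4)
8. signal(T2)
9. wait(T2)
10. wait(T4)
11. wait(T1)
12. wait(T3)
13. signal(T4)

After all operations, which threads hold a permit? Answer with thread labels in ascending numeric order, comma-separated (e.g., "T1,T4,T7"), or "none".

Step 1: wait(T1) -> count=1 queue=[] holders={T1}
Step 2: signal(T1) -> count=2 queue=[] holders={none}
Step 3: wait(T1) -> count=1 queue=[] holders={T1}
Step 4: signal(T1) -> count=2 queue=[] holders={none}
Step 5: wait(T4) -> count=1 queue=[] holders={T4}
Step 6: wait(T2) -> count=0 queue=[] holders={T2,T4}
Step 7: signal(T4) -> count=1 queue=[] holders={T2}
Step 8: signal(T2) -> count=2 queue=[] holders={none}
Step 9: wait(T2) -> count=1 queue=[] holders={T2}
Step 10: wait(T4) -> count=0 queue=[] holders={T2,T4}
Step 11: wait(T1) -> count=0 queue=[T1] holders={T2,T4}
Step 12: wait(T3) -> count=0 queue=[T1,T3] holders={T2,T4}
Step 13: signal(T4) -> count=0 queue=[T3] holders={T1,T2}
Final holders: T1,T2

Answer: T1,T2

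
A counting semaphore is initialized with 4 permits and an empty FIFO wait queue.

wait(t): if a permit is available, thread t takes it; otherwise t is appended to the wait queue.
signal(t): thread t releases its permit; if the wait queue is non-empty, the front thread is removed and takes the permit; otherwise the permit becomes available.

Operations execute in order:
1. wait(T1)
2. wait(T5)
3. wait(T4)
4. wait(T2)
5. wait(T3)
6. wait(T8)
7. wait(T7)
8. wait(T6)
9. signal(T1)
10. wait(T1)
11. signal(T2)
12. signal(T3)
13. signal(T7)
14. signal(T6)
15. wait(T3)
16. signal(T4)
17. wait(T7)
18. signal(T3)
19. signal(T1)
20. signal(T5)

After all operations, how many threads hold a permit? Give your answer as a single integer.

Answer: 2

Derivation:
Step 1: wait(T1) -> count=3 queue=[] holders={T1}
Step 2: wait(T5) -> count=2 queue=[] holders={T1,T5}
Step 3: wait(T4) -> count=1 queue=[] holders={T1,T4,T5}
Step 4: wait(T2) -> count=0 queue=[] holders={T1,T2,T4,T5}
Step 5: wait(T3) -> count=0 queue=[T3] holders={T1,T2,T4,T5}
Step 6: wait(T8) -> count=0 queue=[T3,T8] holders={T1,T2,T4,T5}
Step 7: wait(T7) -> count=0 queue=[T3,T8,T7] holders={T1,T2,T4,T5}
Step 8: wait(T6) -> count=0 queue=[T3,T8,T7,T6] holders={T1,T2,T4,T5}
Step 9: signal(T1) -> count=0 queue=[T8,T7,T6] holders={T2,T3,T4,T5}
Step 10: wait(T1) -> count=0 queue=[T8,T7,T6,T1] holders={T2,T3,T4,T5}
Step 11: signal(T2) -> count=0 queue=[T7,T6,T1] holders={T3,T4,T5,T8}
Step 12: signal(T3) -> count=0 queue=[T6,T1] holders={T4,T5,T7,T8}
Step 13: signal(T7) -> count=0 queue=[T1] holders={T4,T5,T6,T8}
Step 14: signal(T6) -> count=0 queue=[] holders={T1,T4,T5,T8}
Step 15: wait(T3) -> count=0 queue=[T3] holders={T1,T4,T5,T8}
Step 16: signal(T4) -> count=0 queue=[] holders={T1,T3,T5,T8}
Step 17: wait(T7) -> count=0 queue=[T7] holders={T1,T3,T5,T8}
Step 18: signal(T3) -> count=0 queue=[] holders={T1,T5,T7,T8}
Step 19: signal(T1) -> count=1 queue=[] holders={T5,T7,T8}
Step 20: signal(T5) -> count=2 queue=[] holders={T7,T8}
Final holders: {T7,T8} -> 2 thread(s)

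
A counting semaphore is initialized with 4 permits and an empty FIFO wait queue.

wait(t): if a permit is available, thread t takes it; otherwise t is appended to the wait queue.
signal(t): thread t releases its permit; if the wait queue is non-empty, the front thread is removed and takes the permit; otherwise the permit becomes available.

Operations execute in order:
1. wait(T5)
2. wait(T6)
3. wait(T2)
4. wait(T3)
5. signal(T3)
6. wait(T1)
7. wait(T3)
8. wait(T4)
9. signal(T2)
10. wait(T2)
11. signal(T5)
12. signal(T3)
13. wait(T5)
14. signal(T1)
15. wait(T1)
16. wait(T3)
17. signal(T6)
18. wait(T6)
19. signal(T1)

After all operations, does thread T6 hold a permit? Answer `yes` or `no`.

Answer: no

Derivation:
Step 1: wait(T5) -> count=3 queue=[] holders={T5}
Step 2: wait(T6) -> count=2 queue=[] holders={T5,T6}
Step 3: wait(T2) -> count=1 queue=[] holders={T2,T5,T6}
Step 4: wait(T3) -> count=0 queue=[] holders={T2,T3,T5,T6}
Step 5: signal(T3) -> count=1 queue=[] holders={T2,T5,T6}
Step 6: wait(T1) -> count=0 queue=[] holders={T1,T2,T5,T6}
Step 7: wait(T3) -> count=0 queue=[T3] holders={T1,T2,T5,T6}
Step 8: wait(T4) -> count=0 queue=[T3,T4] holders={T1,T2,T5,T6}
Step 9: signal(T2) -> count=0 queue=[T4] holders={T1,T3,T5,T6}
Step 10: wait(T2) -> count=0 queue=[T4,T2] holders={T1,T3,T5,T6}
Step 11: signal(T5) -> count=0 queue=[T2] holders={T1,T3,T4,T6}
Step 12: signal(T3) -> count=0 queue=[] holders={T1,T2,T4,T6}
Step 13: wait(T5) -> count=0 queue=[T5] holders={T1,T2,T4,T6}
Step 14: signal(T1) -> count=0 queue=[] holders={T2,T4,T5,T6}
Step 15: wait(T1) -> count=0 queue=[T1] holders={T2,T4,T5,T6}
Step 16: wait(T3) -> count=0 queue=[T1,T3] holders={T2,T4,T5,T6}
Step 17: signal(T6) -> count=0 queue=[T3] holders={T1,T2,T4,T5}
Step 18: wait(T6) -> count=0 queue=[T3,T6] holders={T1,T2,T4,T5}
Step 19: signal(T1) -> count=0 queue=[T6] holders={T2,T3,T4,T5}
Final holders: {T2,T3,T4,T5} -> T6 not in holders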